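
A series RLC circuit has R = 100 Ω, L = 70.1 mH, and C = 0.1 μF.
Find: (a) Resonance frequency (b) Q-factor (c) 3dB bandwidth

Step 1 — Resonance: ω₀ = 1/√(LC) = 1/√(0.0701·1e-07) = 1.194e+04 rad/s.
Step 2 — f₀ = ω₀/(2π) = 1901 Hz.
Step 3 — Series Q: Q = ω₀L/R = 1.194e+04·0.0701/100 = 8.373.
Step 4 — Bandwidth: Δω = ω₀/Q = 1427 rad/s; BW = Δω/(2π) = 227 Hz.

(a) f₀ = 1901 Hz  (b) Q = 8.373  (c) BW = 227 Hz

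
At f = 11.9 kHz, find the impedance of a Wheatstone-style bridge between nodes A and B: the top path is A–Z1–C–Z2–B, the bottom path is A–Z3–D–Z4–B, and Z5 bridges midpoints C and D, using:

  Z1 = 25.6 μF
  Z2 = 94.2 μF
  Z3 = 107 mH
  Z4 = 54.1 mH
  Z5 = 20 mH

Step 1 — Angular frequency: ω = 2π·f = 2π·1.19e+04 = 7.477e+04 rad/s.
Step 2 — Component impedances:
  Z1: Z = 1/(jωC) = -j/(ω·C) = 0 - j0.5224 Ω
  Z2: Z = 1/(jωC) = -j/(ω·C) = 0 - j0.142 Ω
  Z3: Z = jωL = j·7.477e+04·0.107 = 0 + j8000 Ω
  Z4: Z = jωL = j·7.477e+04·0.0541 = 0 + j4045 Ω
  Z5: Z = jωL = j·7.477e+04·0.02 = 0 + j1495 Ω
Step 3 — Bridge requires nodal analysis (the Z5 bridge couples midpoints C and D, so the two paths cannot be reduced to a simple series/parallel combination). Setting node B to ground and injecting 1 A at node A, the 3-node admittance system at A, C, D solves to V_A = Z_AB = 0 - j0.6645 Ω = 0.6645∠-90.0° Ω.

Z = 0 - j0.6645 Ω = 0.6645∠-90.0° Ω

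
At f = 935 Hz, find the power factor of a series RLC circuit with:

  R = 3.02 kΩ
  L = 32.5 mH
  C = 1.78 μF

Step 1 — Angular frequency: ω = 2π·f = 2π·935 = 5875 rad/s.
Step 2 — Component impedances:
  R: Z = R = 3020 Ω
  L: Z = jωL = j·5875·0.0325 = 0 + j190.9 Ω
  C: Z = 1/(jωC) = -j/(ω·C) = 0 - j95.63 Ω
Step 3 — Series combination: Z_total = R + L + C = 3020 + j95.3 Ω = 3022∠1.8° Ω.
Step 4 — Power factor: PF = cos(φ) = Re(Z)/|Z| = 3020/3021.5 = 0.9995.
Step 5 — Type: Im(Z) = 95.3 ⇒ lagging (phase φ = 1.8°).

PF = 0.9995 (lagging, φ = 1.8°)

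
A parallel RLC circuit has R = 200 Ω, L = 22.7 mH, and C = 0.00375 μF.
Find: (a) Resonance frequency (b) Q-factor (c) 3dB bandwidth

Step 1 — Resonance: ω₀ = 1/√(LC) = 1/√(0.0227·3.75e-09) = 1.084e+05 rad/s.
Step 2 — f₀ = ω₀/(2π) = 1.725e+04 Hz.
Step 3 — Parallel Q: Q = R/(ω₀L) = 200/(1.084e+05·0.0227) = 0.08129.
Step 4 — Bandwidth: Δω = ω₀/Q = 1.333e+06 rad/s; BW = Δω/(2π) = 2.122e+05 Hz.

(a) f₀ = 1.725e+04 Hz  (b) Q = 0.08129  (c) BW = 2.122e+05 Hz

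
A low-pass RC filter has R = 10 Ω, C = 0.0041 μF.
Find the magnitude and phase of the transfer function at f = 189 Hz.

Step 1 — Angular frequency: ω = 2π·189 = 1188 rad/s.
Step 2 — Transfer function: H(jω) = 1/(1 + jωRC).
Step 3 — Denominator: 1 + jωRC = 1 + j·1188·10·4.1e-09 = 1 + j4.869e-05.
Step 4 — H = 1 - j4.869e-05.
Step 5 — Magnitude: |H| = 1 (-0.0 dB); phase: φ = -0.0°.

|H| = 1 (-0.0 dB), φ = -0.0°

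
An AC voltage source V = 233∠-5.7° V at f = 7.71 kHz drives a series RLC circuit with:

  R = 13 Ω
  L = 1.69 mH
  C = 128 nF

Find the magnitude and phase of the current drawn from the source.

Step 1 — Angular frequency: ω = 2π·f = 2π·7710 = 4.844e+04 rad/s.
Step 2 — Component impedances:
  R: Z = R = 13 Ω
  L: Z = jωL = j·4.844e+04·0.00169 = 0 + j81.87 Ω
  C: Z = 1/(jωC) = -j/(ω·C) = 0 - j161.3 Ω
Step 3 — Series combination: Z_total = R + L + C = 13 - j79.4 Ω = 80.46∠-80.7° Ω.
Step 4 — Source phasor: V = 233∠-5.7° V = 231.8 - j23.14 V.
Step 5 — Ohm's law: I = V / Z_total = (231.8 - j23.14) / (13 - j79.4) = 0.7494 + j2.797 A.
Step 6 — Convert to polar: |I| = 2.896 A, ∠I = 75.0°.

I = 2.896∠75.0° A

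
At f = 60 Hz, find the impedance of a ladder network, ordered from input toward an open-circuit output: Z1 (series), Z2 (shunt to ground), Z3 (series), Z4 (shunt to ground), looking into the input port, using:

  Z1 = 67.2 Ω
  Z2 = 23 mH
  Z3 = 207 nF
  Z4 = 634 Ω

Step 1 — Angular frequency: ω = 2π·f = 2π·60 = 377 rad/s.
Step 2 — Component impedances:
  Z1: Z = R = 67.2 Ω
  Z2: Z = jωL = j·377·0.023 = 0 + j8.671 Ω
  Z3: Z = 1/(jωC) = -j/(ω·C) = 0 - j1.281e+04 Ω
  Z4: Z = R = 634 Ω
Step 3 — Ladder network (open output): work backward from the far end, alternating series and parallel combinations. Z_in = 67.2 + j8.677 Ω = 67.76∠7.4° Ω.

Z = 67.2 + j8.677 Ω = 67.76∠7.4° Ω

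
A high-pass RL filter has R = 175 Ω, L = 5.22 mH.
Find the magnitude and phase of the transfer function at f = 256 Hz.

Step 1 — Angular frequency: ω = 2π·256 = 1608 rad/s.
Step 2 — Transfer function: H(jω) = jωL/(R + jωL).
Step 3 — Numerator jωL = j·8.396; denominator R + jωL = 175 + j8.396.
Step 4 — H = 0.002297 + j0.04787.
Step 5 — Magnitude: |H| = 0.04792 (-26.4 dB); phase: φ = 87.3°.

|H| = 0.04792 (-26.4 dB), φ = 87.3°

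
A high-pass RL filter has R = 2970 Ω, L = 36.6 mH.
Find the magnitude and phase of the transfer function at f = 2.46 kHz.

Step 1 — Angular frequency: ω = 2π·2460 = 1.546e+04 rad/s.
Step 2 — Transfer function: H(jω) = jωL/(R + jωL).
Step 3 — Numerator jωL = j·565.7; denominator R + jωL = 2970 + j565.7.
Step 4 — H = 0.03501 + j0.1838.
Step 5 — Magnitude: |H| = 0.1871 (-14.6 dB); phase: φ = 79.2°.

|H| = 0.1871 (-14.6 dB), φ = 79.2°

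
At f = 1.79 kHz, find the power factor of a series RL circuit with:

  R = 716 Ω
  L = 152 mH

Step 1 — Angular frequency: ω = 2π·f = 2π·1790 = 1.125e+04 rad/s.
Step 2 — Component impedances:
  R: Z = R = 716 Ω
  L: Z = jωL = j·1.125e+04·0.152 = 0 + j1710 Ω
Step 3 — Series combination: Z_total = R + L = 716 + j1710 Ω = 1853∠67.3° Ω.
Step 4 — Power factor: PF = cos(φ) = Re(Z)/|Z| = 716/1853.4 = 0.3863.
Step 5 — Type: Im(Z) = 1710 ⇒ lagging (phase φ = 67.3°).

PF = 0.3863 (lagging, φ = 67.3°)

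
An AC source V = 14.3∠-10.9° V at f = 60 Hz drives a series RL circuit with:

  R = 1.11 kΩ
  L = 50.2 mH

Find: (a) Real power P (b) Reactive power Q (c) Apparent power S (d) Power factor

Step 1 — Angular frequency: ω = 2π·f = 2π·60 = 377 rad/s.
Step 2 — Component impedances:
  R: Z = R = 1110 Ω
  L: Z = jωL = j·377·0.0502 = 0 + j18.92 Ω
Step 3 — Series combination: Z_total = R + L = 1110 + j18.92 Ω = 1110∠1.0° Ω.
Step 4 — Source phasor: V = 14.3∠-10.9° V = 14.04 - j2.704 V.
Step 5 — Current: I = V / Z = 0.01261 - j0.002651 A = 0.01288∠-11.9° A.
Step 6 — Complex power: S = V·I* = 0.1842 + j0.00314 VA.
Step 7 — Real power: P = Re(S) = 0.1842 W.
Step 8 — Reactive power: Q = Im(S) = 0.00314 VAR.
Step 9 — Apparent power: |S| = 0.1842 VA.
Step 10 — Power factor: PF = P/|S| = 0.9999 (lagging).

(a) P = 0.1842 W  (b) Q = 0.00314 VAR  (c) S = 0.1842 VA  (d) PF = 0.9999 (lagging)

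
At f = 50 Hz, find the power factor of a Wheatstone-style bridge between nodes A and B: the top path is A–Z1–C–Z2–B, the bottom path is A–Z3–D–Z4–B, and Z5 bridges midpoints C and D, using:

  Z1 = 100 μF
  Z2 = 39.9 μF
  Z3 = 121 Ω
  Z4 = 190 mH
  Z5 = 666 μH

Step 1 — Angular frequency: ω = 2π·f = 2π·50 = 314.2 rad/s.
Step 2 — Component impedances:
  Z1: Z = 1/(jωC) = -j/(ω·C) = 0 - j31.83 Ω
  Z2: Z = 1/(jωC) = -j/(ω·C) = 0 - j79.78 Ω
  Z3: Z = R = 121 Ω
  Z4: Z = jωL = j·314.2·0.19 = 0 + j59.69 Ω
  Z5: Z = jωL = j·314.2·0.000666 = 0 + j0.2092 Ω
Step 3 — Bridge requires nodal analysis (the Z5 bridge couples midpoints C and D, so the two paths cannot be reduced to a simple series/parallel combination). Setting node B to ground and injecting 1 A at node A, the 3-node admittance system at A, C, D solves to V_A = Z_AB = 7.43 + j210.5 Ω = 210.6∠88.0° Ω.
Step 4 — Power factor: PF = cos(φ) = Re(Z)/|Z| = 7.4303/210.64 = 0.03527.
Step 5 — Type: Im(Z) = 210.5 ⇒ lagging (phase φ = 88.0°).

PF = 0.03527 (lagging, φ = 88.0°)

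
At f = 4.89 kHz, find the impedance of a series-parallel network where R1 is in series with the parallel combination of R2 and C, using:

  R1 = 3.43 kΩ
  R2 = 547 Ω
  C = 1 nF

Step 1 — Angular frequency: ω = 2π·f = 2π·4890 = 3.072e+04 rad/s.
Step 2 — Component impedances:
  R1: Z = R = 3430 Ω
  R2: Z = R = 547 Ω
  C: Z = 1/(jωC) = -j/(ω·C) = 0 - j3.255e+04 Ω
Step 3 — Parallel branch: R2 || C = 1/(1/R2 + 1/C) = 546.8 - j9.191 Ω.
Step 4 — Series with R1: Z_total = R1 + (R2 || C) = 3977 - j9.191 Ω = 3977∠-0.1° Ω.

Z = 3977 - j9.191 Ω = 3977∠-0.1° Ω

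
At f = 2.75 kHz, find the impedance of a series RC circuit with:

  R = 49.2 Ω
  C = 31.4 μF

Step 1 — Angular frequency: ω = 2π·f = 2π·2750 = 1.728e+04 rad/s.
Step 2 — Component impedances:
  R: Z = R = 49.2 Ω
  C: Z = 1/(jωC) = -j/(ω·C) = 0 - j1.843 Ω
Step 3 — Series combination: Z_total = R + C = 49.2 - j1.843 Ω = 49.23∠-2.1° Ω.

Z = 49.2 - j1.843 Ω = 49.23∠-2.1° Ω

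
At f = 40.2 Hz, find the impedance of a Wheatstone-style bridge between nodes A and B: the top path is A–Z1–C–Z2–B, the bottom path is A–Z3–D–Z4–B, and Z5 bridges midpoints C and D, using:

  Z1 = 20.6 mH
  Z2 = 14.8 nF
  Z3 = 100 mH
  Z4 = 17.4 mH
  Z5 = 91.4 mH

Step 1 — Angular frequency: ω = 2π·f = 2π·40.2 = 252.6 rad/s.
Step 2 — Component impedances:
  Z1: Z = jωL = j·252.6·0.0206 = 0 + j5.203 Ω
  Z2: Z = 1/(jωC) = -j/(ω·C) = 0 - j2.675e+05 Ω
  Z3: Z = jωL = j·252.6·0.1 = 0 + j25.26 Ω
  Z4: Z = jωL = j·252.6·0.0174 = 0 + j4.395 Ω
  Z5: Z = jωL = j·252.6·0.0914 = 0 + j23.09 Ω
Step 3 — Bridge requires nodal analysis (the Z5 bridge couples midpoints C and D, so the two paths cannot be reduced to a simple series/parallel combination). Setting node B to ground and injecting 1 A at node A, the 3-node admittance system at A, C, D solves to V_A = Z_AB = 0 + j17.74 Ω = 17.74∠90.0° Ω.

Z = 0 + j17.74 Ω = 17.74∠90.0° Ω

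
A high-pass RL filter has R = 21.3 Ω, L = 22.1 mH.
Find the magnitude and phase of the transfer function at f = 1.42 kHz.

Step 1 — Angular frequency: ω = 2π·1420 = 8922 rad/s.
Step 2 — Transfer function: H(jω) = jωL/(R + jωL).
Step 3 — Numerator jωL = j·197.2; denominator R + jωL = 21.3 + j197.2.
Step 4 — H = 0.9885 + j0.1068.
Step 5 — Magnitude: |H| = 0.9942 (-0.1 dB); phase: φ = 6.2°.

|H| = 0.9942 (-0.1 dB), φ = 6.2°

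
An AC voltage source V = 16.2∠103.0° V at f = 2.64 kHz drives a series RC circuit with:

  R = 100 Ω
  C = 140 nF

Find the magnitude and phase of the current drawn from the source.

Step 1 — Angular frequency: ω = 2π·f = 2π·2640 = 1.659e+04 rad/s.
Step 2 — Component impedances:
  R: Z = R = 100 Ω
  C: Z = 1/(jωC) = -j/(ω·C) = 0 - j430.6 Ω
Step 3 — Series combination: Z_total = R + C = 100 - j430.6 Ω = 442.1∠-76.9° Ω.
Step 4 — Source phasor: V = 16.2∠103.0° V = -3.644 + j15.78 V.
Step 5 — Ohm's law: I = V / Z_total = (-3.644 + j15.78) / (100 - j430.6) = -0.03665 + j4.724e-05 A.
Step 6 — Convert to polar: |I| = 0.03665 A, ∠I = 179.9°.

I = 0.03665∠179.9° A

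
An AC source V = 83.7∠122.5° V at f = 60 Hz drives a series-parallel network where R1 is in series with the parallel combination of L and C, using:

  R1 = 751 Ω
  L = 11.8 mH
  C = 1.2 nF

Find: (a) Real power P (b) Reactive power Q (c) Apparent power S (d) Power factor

Step 1 — Angular frequency: ω = 2π·f = 2π·60 = 377 rad/s.
Step 2 — Component impedances:
  R1: Z = R = 751 Ω
  L: Z = jωL = j·377·0.0118 = 0 + j4.448 Ω
  C: Z = 1/(jωC) = -j/(ω·C) = 0 - j2.21e+06 Ω
Step 3 — Parallel branch: L || C = 1/(1/L + 1/C) = 0 + j4.449 Ω.
Step 4 — Series with R1: Z_total = R1 + (L || C) = 751 + j4.449 Ω = 751∠0.3° Ω.
Step 5 — Source phasor: V = 83.7∠122.5° V = -44.97 + j70.59 V.
Step 6 — Current: I = V / Z = -0.05932 + j0.09435 A = 0.1114∠122.2° A.
Step 7 — Complex power: S = V·I* = 9.328 + j0.05525 VA.
Step 8 — Real power: P = Re(S) = 9.328 W.
Step 9 — Reactive power: Q = Im(S) = 0.05525 VAR.
Step 10 — Apparent power: |S| = 9.328 VA.
Step 11 — Power factor: PF = P/|S| = 1 (lagging).

(a) P = 9.328 W  (b) Q = 0.05525 VAR  (c) S = 9.328 VA  (d) PF = 1 (lagging)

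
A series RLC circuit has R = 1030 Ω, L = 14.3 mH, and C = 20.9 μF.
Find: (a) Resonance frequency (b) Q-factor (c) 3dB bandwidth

Step 1 — Resonance condition Im(Z)=0 gives ω₀ = 1/√(LC).
Step 2 — ω₀ = 1/√(0.0143·2.09e-05) = 1829 rad/s.
Step 3 — f₀ = ω₀/(2π) = 291.1 Hz.
Step 4 — Series Q: Q = ω₀L/R = 1829·0.0143/1030 = 0.0254.
Step 5 — 3dB bandwidth: Δω = ω₀/Q = 7.203e+04 rad/s; BW = Δω/(2π) = 1.146e+04 Hz.

(a) f₀ = 291.1 Hz  (b) Q = 0.0254  (c) BW = 1.146e+04 Hz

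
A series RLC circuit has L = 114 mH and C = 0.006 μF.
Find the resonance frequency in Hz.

Step 1 — Resonance condition Im(Z)=0 gives ω₀ = 1/√(LC).
Step 2 — ω₀ = 1/√(0.114·6e-09) = 3.824e+04 rad/s.
Step 3 — f₀ = ω₀/(2π) = 6085 Hz.

f₀ = 6085 Hz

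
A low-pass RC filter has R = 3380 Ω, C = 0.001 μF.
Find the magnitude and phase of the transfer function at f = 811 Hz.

Step 1 — Angular frequency: ω = 2π·811 = 5096 rad/s.
Step 2 — Transfer function: H(jω) = 1/(1 + jωRC).
Step 3 — Denominator: 1 + jωRC = 1 + j·5096·3380·1e-09 = 1 + j0.01722.
Step 4 — H = 0.9997 - j0.01722.
Step 5 — Magnitude: |H| = 0.9999 (-0.0 dB); phase: φ = -1.0°.

|H| = 0.9999 (-0.0 dB), φ = -1.0°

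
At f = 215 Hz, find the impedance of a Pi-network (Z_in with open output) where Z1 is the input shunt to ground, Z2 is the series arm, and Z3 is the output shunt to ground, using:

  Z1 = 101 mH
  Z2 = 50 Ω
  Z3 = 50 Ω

Step 1 — Angular frequency: ω = 2π·f = 2π·215 = 1351 rad/s.
Step 2 — Component impedances:
  Z1: Z = jωL = j·1351·0.101 = 0 + j136.4 Ω
  Z2: Z = R = 50 Ω
  Z3: Z = R = 50 Ω
Step 3 — With open output, the series arm Z2 and the output shunt Z3 appear in series to ground: Z2 + Z3 = 100 Ω.
Step 4 — Parallel with input shunt Z1: Z_in = Z1 || (Z2 + Z3) = 65.05 + j47.68 Ω = 80.66∠36.2° Ω.

Z = 65.05 + j47.68 Ω = 80.66∠36.2° Ω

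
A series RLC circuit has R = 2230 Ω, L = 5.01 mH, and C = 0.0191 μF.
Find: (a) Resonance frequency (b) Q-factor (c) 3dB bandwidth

Step 1 — Resonance: ω₀ = 1/√(LC) = 1/√(0.00501·1.91e-08) = 1.022e+05 rad/s.
Step 2 — f₀ = ω₀/(2π) = 1.627e+04 Hz.
Step 3 — Series Q: Q = ω₀L/R = 1.022e+05·0.00501/2230 = 0.2297.
Step 4 — Bandwidth: Δω = ω₀/Q = 4.451e+05 rad/s; BW = Δω/(2π) = 7.084e+04 Hz.

(a) f₀ = 1.627e+04 Hz  (b) Q = 0.2297  (c) BW = 7.084e+04 Hz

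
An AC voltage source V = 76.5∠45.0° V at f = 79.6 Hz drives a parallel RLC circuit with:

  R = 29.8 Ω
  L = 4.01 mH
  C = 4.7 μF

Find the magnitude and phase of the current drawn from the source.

Step 1 — Angular frequency: ω = 2π·f = 2π·79.6 = 500.1 rad/s.
Step 2 — Component impedances:
  R: Z = R = 29.8 Ω
  L: Z = jωL = j·500.1·0.00401 = 0 + j2.006 Ω
  C: Z = 1/(jωC) = -j/(ω·C) = 0 - j425.4 Ω
Step 3 — Parallel combination: 1/Z_total = 1/R + 1/L + 1/C; Z_total = 0.1356 + j2.006 Ω = 2.01∠86.1° Ω.
Step 4 — Source phasor: V = 76.5∠45.0° V = 54.09 + j54.09 V.
Step 5 — Ohm's law: I = V / Z_total = (54.09 + j54.09) / (0.1356 + j2.006) = 28.66 - j25.03 A.
Step 6 — Convert to polar: |I| = 38.05 A, ∠I = -41.1°.

I = 38.05∠-41.1° A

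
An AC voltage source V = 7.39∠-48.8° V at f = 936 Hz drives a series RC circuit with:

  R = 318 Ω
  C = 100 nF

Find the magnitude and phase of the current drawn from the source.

Step 1 — Angular frequency: ω = 2π·f = 2π·936 = 5881 rad/s.
Step 2 — Component impedances:
  R: Z = R = 318 Ω
  C: Z = 1/(jωC) = -j/(ω·C) = 0 - j1700 Ω
Step 3 — Series combination: Z_total = R + C = 318 - j1700 Ω = 1730∠-79.4° Ω.
Step 4 — Source phasor: V = 7.39∠-48.8° V = 4.868 - j5.56 V.
Step 5 — Ohm's law: I = V / Z_total = (4.868 - j5.56) / (318 - j1700) = 0.003677 + j0.002175 A.
Step 6 — Convert to polar: |I| = 0.004272 A, ∠I = 30.6°.

I = 0.004272∠30.6° A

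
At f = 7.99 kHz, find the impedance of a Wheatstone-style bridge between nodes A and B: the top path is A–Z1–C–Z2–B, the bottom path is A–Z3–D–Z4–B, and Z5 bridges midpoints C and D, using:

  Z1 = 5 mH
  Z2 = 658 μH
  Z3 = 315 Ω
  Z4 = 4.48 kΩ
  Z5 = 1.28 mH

Step 1 — Angular frequency: ω = 2π·f = 2π·7990 = 5.02e+04 rad/s.
Step 2 — Component impedances:
  Z1: Z = jωL = j·5.02e+04·0.005 = 0 + j251 Ω
  Z2: Z = jωL = j·5.02e+04·0.000658 = 0 + j33.03 Ω
  Z3: Z = R = 315 Ω
  Z4: Z = R = 4480 Ω
  Z5: Z = jωL = j·5.02e+04·0.00128 = 0 + j64.26 Ω
Step 3 — Bridge requires nodal analysis (the Z5 bridge couples midpoints C and D, so the two paths cannot be reduced to a simple series/parallel combination). Setting node B to ground and injecting 1 A at node A, the 3-node admittance system at A, C, D solves to V_A = Z_AB = 100.6 + j184.7 Ω = 210.3∠61.4° Ω.

Z = 100.6 + j184.7 Ω = 210.3∠61.4° Ω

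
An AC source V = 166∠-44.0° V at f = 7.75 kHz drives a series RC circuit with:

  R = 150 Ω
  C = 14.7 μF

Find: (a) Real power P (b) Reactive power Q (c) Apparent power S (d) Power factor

Step 1 — Angular frequency: ω = 2π·f = 2π·7750 = 4.869e+04 rad/s.
Step 2 — Component impedances:
  R: Z = R = 150 Ω
  C: Z = 1/(jωC) = -j/(ω·C) = 0 - j1.397 Ω
Step 3 — Series combination: Z_total = R + C = 150 - j1.397 Ω = 150∠-0.5° Ω.
Step 4 — Source phasor: V = 166∠-44.0° V = 119.4 - j115.3 V.
Step 5 — Current: I = V / Z = 0.8032 - j0.7613 A = 1.107∠-43.5° A.
Step 6 — Complex power: S = V·I* = 183.7 - j1.711 VA.
Step 7 — Real power: P = Re(S) = 183.7 W.
Step 8 — Reactive power: Q = Im(S) = -1.711 VAR.
Step 9 — Apparent power: |S| = 183.7 VA.
Step 10 — Power factor: PF = P/|S| = 1 (leading).

(a) P = 183.7 W  (b) Q = -1.711 VAR  (c) S = 183.7 VA  (d) PF = 1 (leading)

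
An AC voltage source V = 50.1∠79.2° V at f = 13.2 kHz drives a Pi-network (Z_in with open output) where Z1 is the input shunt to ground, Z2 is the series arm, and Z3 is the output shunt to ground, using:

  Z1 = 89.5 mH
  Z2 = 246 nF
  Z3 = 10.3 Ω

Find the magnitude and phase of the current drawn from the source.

Step 1 — Angular frequency: ω = 2π·f = 2π·1.32e+04 = 8.294e+04 rad/s.
Step 2 — Component impedances:
  Z1: Z = jωL = j·8.294e+04·0.0895 = 0 + j7423 Ω
  Z2: Z = 1/(jωC) = -j/(ω·C) = 0 - j49.01 Ω
  Z3: Z = R = 10.3 Ω
Step 3 — With open output, the series arm Z2 and the output shunt Z3 appear in series to ground: Z2 + Z3 = 10.3 - j49.01 Ω.
Step 4 — Parallel with input shunt Z1: Z_in = Z1 || (Z2 + Z3) = 10.44 - j49.32 Ω = 50.42∠-78.1° Ω.
Step 5 — Source phasor: V = 50.1∠79.2° V = 9.388 + j49.21 V.
Step 6 — Ohm's law: I = V / Z_total = (9.388 + j49.21) / (10.44 - j49.32) = -0.9164 + j0.3843 A.
Step 7 — Convert to polar: |I| = 0.9937 A, ∠I = 157.3°.

I = 0.9937∠157.3° A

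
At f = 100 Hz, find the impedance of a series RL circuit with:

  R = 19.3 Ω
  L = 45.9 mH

Step 1 — Angular frequency: ω = 2π·f = 2π·100 = 628.3 rad/s.
Step 2 — Component impedances:
  R: Z = R = 19.3 Ω
  L: Z = jωL = j·628.3·0.0459 = 0 + j28.84 Ω
Step 3 — Series combination: Z_total = R + L = 19.3 + j28.84 Ω = 34.7∠56.2° Ω.

Z = 19.3 + j28.84 Ω = 34.7∠56.2° Ω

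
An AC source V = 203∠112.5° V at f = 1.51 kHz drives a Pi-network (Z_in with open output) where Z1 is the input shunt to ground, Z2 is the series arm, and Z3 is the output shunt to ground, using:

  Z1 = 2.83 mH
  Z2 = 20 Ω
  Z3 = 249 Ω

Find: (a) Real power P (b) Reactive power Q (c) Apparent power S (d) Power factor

Step 1 — Angular frequency: ω = 2π·f = 2π·1510 = 9488 rad/s.
Step 2 — Component impedances:
  Z1: Z = jωL = j·9488·0.00283 = 0 + j26.85 Ω
  Z2: Z = R = 20 Ω
  Z3: Z = R = 249 Ω
Step 3 — With open output, the series arm Z2 and the output shunt Z3 appear in series to ground: Z2 + Z3 = 269 Ω.
Step 4 — Parallel with input shunt Z1: Z_in = Z1 || (Z2 + Z3) = 2.654 + j26.59 Ω = 26.72∠84.3° Ω.
Step 5 — Source phasor: V = 203∠112.5° V = -77.68 + j187.5 V.
Step 6 — Current: I = V / Z = 6.696 + j3.59 A = 7.598∠28.2° A.
Step 7 — Complex power: S = V·I* = 153.2 + j1535 VA.
Step 8 — Real power: P = Re(S) = 153.2 W.
Step 9 — Reactive power: Q = Im(S) = 1535 VAR.
Step 10 — Apparent power: |S| = 1542 VA.
Step 11 — Power factor: PF = P/|S| = 0.09932 (lagging).

(a) P = 153.2 W  (b) Q = 1535 VAR  (c) S = 1542 VA  (d) PF = 0.09932 (lagging)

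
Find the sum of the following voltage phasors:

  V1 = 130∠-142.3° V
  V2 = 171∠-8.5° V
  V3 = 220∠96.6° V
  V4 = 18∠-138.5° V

Step 1 — Convert each phasor to rectangular form:
  V1 = 130·(cos(-142.3°) + j·sin(-142.3°)) = -102.9 - j79.5 V
  V2 = 171·(cos(-8.5°) + j·sin(-8.5°)) = 169.1 - j25.28 V
  V3 = 220·(cos(96.6°) + j·sin(96.6°)) = -25.29 + j218.5 V
  V4 = 18·(cos(-138.5°) + j·sin(-138.5°)) = -13.48 - j11.93 V
Step 2 — Sum components: V_total = 27.5 + j101.8 V.
Step 3 — Convert to polar: |V_total| = 105.5 V, ∠V_total = 74.9°.

V_total = 105.5∠74.9° V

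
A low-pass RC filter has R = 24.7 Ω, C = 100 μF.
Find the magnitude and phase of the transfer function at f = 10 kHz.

Step 1 — Angular frequency: ω = 2π·1e+04 = 6.283e+04 rad/s.
Step 2 — Transfer function: H(jω) = 1/(1 + jωRC).
Step 3 — Denominator: 1 + jωRC = 1 + j·6.283e+04·24.7·0.0001 = 1 + j155.2.
Step 4 — H = 4.152e-05 - j0.006443.
Step 5 — Magnitude: |H| = 0.006443 (-43.8 dB); phase: φ = -89.6°.

|H| = 0.006443 (-43.8 dB), φ = -89.6°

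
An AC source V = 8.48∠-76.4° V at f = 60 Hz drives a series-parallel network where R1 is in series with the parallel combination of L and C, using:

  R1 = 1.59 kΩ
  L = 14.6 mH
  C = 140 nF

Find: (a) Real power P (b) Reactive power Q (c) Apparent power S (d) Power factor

Step 1 — Angular frequency: ω = 2π·f = 2π·60 = 377 rad/s.
Step 2 — Component impedances:
  R1: Z = R = 1590 Ω
  L: Z = jωL = j·377·0.0146 = 0 + j5.504 Ω
  C: Z = 1/(jωC) = -j/(ω·C) = 0 - j1.895e+04 Ω
Step 3 — Parallel branch: L || C = 1/(1/L + 1/C) = 0 + j5.506 Ω.
Step 4 — Series with R1: Z_total = R1 + (L || C) = 1590 + j5.506 Ω = 1590∠0.2° Ω.
Step 5 — Source phasor: V = 8.48∠-76.4° V = 1.994 - j8.242 V.
Step 6 — Current: I = V / Z = 0.001236 - j0.005188 A = 0.005333∠-76.6° A.
Step 7 — Complex power: S = V·I* = 0.04523 + j0.0001566 VA.
Step 8 — Real power: P = Re(S) = 0.04523 W.
Step 9 — Reactive power: Q = Im(S) = 0.0001566 VAR.
Step 10 — Apparent power: |S| = 0.04523 VA.
Step 11 — Power factor: PF = P/|S| = 1 (lagging).

(a) P = 0.04523 W  (b) Q = 0.0001566 VAR  (c) S = 0.04523 VA  (d) PF = 1 (lagging)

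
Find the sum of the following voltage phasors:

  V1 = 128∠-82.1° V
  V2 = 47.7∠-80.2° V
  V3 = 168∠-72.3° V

Step 1 — Convert each phasor to rectangular form:
  V1 = 128·(cos(-82.1°) + j·sin(-82.1°)) = 17.59 - j126.8 V
  V2 = 47.7·(cos(-80.2°) + j·sin(-80.2°)) = 8.119 - j47 V
  V3 = 168·(cos(-72.3°) + j·sin(-72.3°)) = 51.08 - j160 V
Step 2 — Sum components: V_total = 76.79 - j333.8 V.
Step 3 — Convert to polar: |V_total| = 342.6 V, ∠V_total = -77.0°.

V_total = 342.6∠-77.0° V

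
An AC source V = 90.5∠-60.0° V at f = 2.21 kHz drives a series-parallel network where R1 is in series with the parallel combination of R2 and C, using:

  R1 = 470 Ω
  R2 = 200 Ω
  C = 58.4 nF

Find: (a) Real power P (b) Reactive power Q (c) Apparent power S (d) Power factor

Step 1 — Angular frequency: ω = 2π·f = 2π·2210 = 1.389e+04 rad/s.
Step 2 — Component impedances:
  R1: Z = R = 470 Ω
  R2: Z = R = 200 Ω
  C: Z = 1/(jωC) = -j/(ω·C) = 0 - j1233 Ω
Step 3 — Parallel branch: R2 || C = 1/(1/R2 + 1/C) = 194.9 - j31.61 Ω.
Step 4 — Series with R1: Z_total = R1 + (R2 || C) = 664.9 - j31.61 Ω = 665.6∠-2.7° Ω.
Step 5 — Source phasor: V = 90.5∠-60.0° V = 45.25 - j78.38 V.
Step 6 — Current: I = V / Z = 0.0735 - j0.1144 A = 0.136∠-57.3° A.
Step 7 — Complex power: S = V·I* = 12.29 - j0.5843 VA.
Step 8 — Real power: P = Re(S) = 12.29 W.
Step 9 — Reactive power: Q = Im(S) = -0.5843 VAR.
Step 10 — Apparent power: |S| = 12.3 VA.
Step 11 — Power factor: PF = P/|S| = 0.9989 (leading).

(a) P = 12.29 W  (b) Q = -0.5843 VAR  (c) S = 12.3 VA  (d) PF = 0.9989 (leading)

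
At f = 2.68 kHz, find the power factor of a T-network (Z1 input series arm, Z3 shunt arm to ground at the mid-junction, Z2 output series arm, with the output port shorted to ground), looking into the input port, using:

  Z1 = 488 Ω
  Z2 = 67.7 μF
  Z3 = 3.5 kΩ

Step 1 — Angular frequency: ω = 2π·f = 2π·2680 = 1.684e+04 rad/s.
Step 2 — Component impedances:
  Z1: Z = R = 488 Ω
  Z2: Z = 1/(jωC) = -j/(ω·C) = 0 - j0.8772 Ω
  Z3: Z = R = 3500 Ω
Step 3 — With the output port shorted to ground, the output series arm Z2 runs from the junction to ground; the shunt arm Z3 also runs from the junction to ground. They appear in parallel: Z3 || Z2 = 0.0002198 - j0.8772 Ω.
Step 4 — Series with input arm Z1: Z_in = Z1 + (Z3 || Z2) = 488 - j0.8772 Ω = 488∠-0.1° Ω.
Step 5 — Power factor: PF = cos(φ) = Re(Z)/|Z| = 488/488 = 1.
Step 6 — Type: Im(Z) = -0.8772 ⇒ leading (phase φ = -0.1°).

PF = 1 (leading, φ = -0.1°)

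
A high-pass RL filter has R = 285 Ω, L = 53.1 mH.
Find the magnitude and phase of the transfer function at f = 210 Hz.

Step 1 — Angular frequency: ω = 2π·210 = 1319 rad/s.
Step 2 — Transfer function: H(jω) = jωL/(R + jωL).
Step 3 — Numerator jωL = j·70.06; denominator R + jωL = 285 + j70.06.
Step 4 — H = 0.05699 + j0.2318.
Step 5 — Magnitude: |H| = 0.2387 (-12.4 dB); phase: φ = 76.2°.

|H| = 0.2387 (-12.4 dB), φ = 76.2°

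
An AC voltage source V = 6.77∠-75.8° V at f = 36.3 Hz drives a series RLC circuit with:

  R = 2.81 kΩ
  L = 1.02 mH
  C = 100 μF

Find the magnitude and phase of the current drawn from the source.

Step 1 — Angular frequency: ω = 2π·f = 2π·36.3 = 228.1 rad/s.
Step 2 — Component impedances:
  R: Z = R = 2810 Ω
  L: Z = jωL = j·228.1·0.00102 = 0 + j0.2326 Ω
  C: Z = 1/(jωC) = -j/(ω·C) = 0 - j43.84 Ω
Step 3 — Series combination: Z_total = R + L + C = 2810 - j43.61 Ω = 2810∠-0.9° Ω.
Step 4 — Source phasor: V = 6.77∠-75.8° V = 1.661 - j6.563 V.
Step 5 — Ohm's law: I = V / Z_total = (1.661 - j6.563) / (2810 - j43.61) = 0.0006271 - j0.002326 A.
Step 6 — Convert to polar: |I| = 0.002409 A, ∠I = -74.9°.

I = 0.002409∠-74.9° A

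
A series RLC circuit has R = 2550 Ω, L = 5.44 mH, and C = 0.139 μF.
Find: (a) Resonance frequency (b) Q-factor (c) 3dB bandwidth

Step 1 — Resonance: ω₀ = 1/√(LC) = 1/√(0.00544·1.39e-07) = 3.637e+04 rad/s.
Step 2 — f₀ = ω₀/(2π) = 5788 Hz.
Step 3 — Series Q: Q = ω₀L/R = 3.637e+04·0.00544/2550 = 0.07758.
Step 4 — Bandwidth: Δω = ω₀/Q = 4.687e+05 rad/s; BW = Δω/(2π) = 7.46e+04 Hz.

(a) f₀ = 5788 Hz  (b) Q = 0.07758  (c) BW = 7.46e+04 Hz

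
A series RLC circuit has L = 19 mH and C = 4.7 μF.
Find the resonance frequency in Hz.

Step 1 — Resonance condition Im(Z)=0 gives ω₀ = 1/√(LC).
Step 2 — ω₀ = 1/√(0.019·4.7e-06) = 3346 rad/s.
Step 3 — f₀ = ω₀/(2π) = 532.6 Hz.

f₀ = 532.6 Hz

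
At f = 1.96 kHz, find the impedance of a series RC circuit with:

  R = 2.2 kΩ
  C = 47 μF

Step 1 — Angular frequency: ω = 2π·f = 2π·1960 = 1.232e+04 rad/s.
Step 2 — Component impedances:
  R: Z = R = 2200 Ω
  C: Z = 1/(jωC) = -j/(ω·C) = 0 - j1.728 Ω
Step 3 — Series combination: Z_total = R + C = 2200 - j1.728 Ω = 2200∠-0.0° Ω.

Z = 2200 - j1.728 Ω = 2200∠-0.0° Ω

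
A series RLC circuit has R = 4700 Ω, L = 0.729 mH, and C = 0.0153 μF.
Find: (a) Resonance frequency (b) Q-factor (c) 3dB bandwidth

Step 1 — Resonance: ω₀ = 1/√(LC) = 1/√(0.000729·1.53e-08) = 2.994e+05 rad/s.
Step 2 — f₀ = ω₀/(2π) = 4.766e+04 Hz.
Step 3 — Series Q: Q = ω₀L/R = 2.994e+05·0.000729/4700 = 0.04644.
Step 4 — Bandwidth: Δω = ω₀/Q = 6.447e+06 rad/s; BW = Δω/(2π) = 1.026e+06 Hz.

(a) f₀ = 4.766e+04 Hz  (b) Q = 0.04644  (c) BW = 1.026e+06 Hz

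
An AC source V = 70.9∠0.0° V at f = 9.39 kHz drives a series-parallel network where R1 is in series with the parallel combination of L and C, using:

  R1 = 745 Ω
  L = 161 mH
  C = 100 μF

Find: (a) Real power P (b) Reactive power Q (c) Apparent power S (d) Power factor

Step 1 — Angular frequency: ω = 2π·f = 2π·9390 = 5.9e+04 rad/s.
Step 2 — Component impedances:
  R1: Z = R = 745 Ω
  L: Z = jωL = j·5.9e+04·0.161 = 0 + j9499 Ω
  C: Z = 1/(jωC) = -j/(ω·C) = 0 - j0.1695 Ω
Step 3 — Parallel branch: L || C = 1/(1/L + 1/C) = 0 - j0.1695 Ω.
Step 4 — Series with R1: Z_total = R1 + (L || C) = 745 - j0.1695 Ω = 745∠-0.0° Ω.
Step 5 — Source phasor: V = 70.9∠0.0° V = 70.9 V.
Step 6 — Current: I = V / Z = 0.09517 + j2.165e-05 A = 0.09517∠0.0° A.
Step 7 — Complex power: S = V·I* = 6.747 - j0.001535 VA.
Step 8 — Real power: P = Re(S) = 6.747 W.
Step 9 — Reactive power: Q = Im(S) = -0.001535 VAR.
Step 10 — Apparent power: |S| = 6.747 VA.
Step 11 — Power factor: PF = P/|S| = 1 (leading).

(a) P = 6.747 W  (b) Q = -0.001535 VAR  (c) S = 6.747 VA  (d) PF = 1 (leading)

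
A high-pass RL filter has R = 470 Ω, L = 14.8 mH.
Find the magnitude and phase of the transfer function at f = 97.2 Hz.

Step 1 — Angular frequency: ω = 2π·97.2 = 610.7 rad/s.
Step 2 — Transfer function: H(jω) = jωL/(R + jωL).
Step 3 — Numerator jωL = j·9.039; denominator R + jωL = 470 + j9.039.
Step 4 — H = 0.0003697 + j0.01922.
Step 5 — Magnitude: |H| = 0.01923 (-34.3 dB); phase: φ = 88.9°.

|H| = 0.01923 (-34.3 dB), φ = 88.9°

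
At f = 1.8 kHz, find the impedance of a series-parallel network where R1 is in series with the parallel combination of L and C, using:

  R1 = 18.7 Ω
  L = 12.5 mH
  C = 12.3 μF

Step 1 — Angular frequency: ω = 2π·f = 2π·1800 = 1.131e+04 rad/s.
Step 2 — Component impedances:
  R1: Z = R = 18.7 Ω
  L: Z = jωL = j·1.131e+04·0.0125 = 0 + j141.4 Ω
  C: Z = 1/(jωC) = -j/(ω·C) = 0 - j7.189 Ω
Step 3 — Parallel branch: L || C = 1/(1/L + 1/C) = 0 - j7.574 Ω.
Step 4 — Series with R1: Z_total = R1 + (L || C) = 18.7 - j7.574 Ω = 20.18∠-22.0° Ω.

Z = 18.7 - j7.574 Ω = 20.18∠-22.0° Ω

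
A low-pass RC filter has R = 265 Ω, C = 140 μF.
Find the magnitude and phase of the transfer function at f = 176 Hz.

Step 1 — Angular frequency: ω = 2π·176 = 1106 rad/s.
Step 2 — Transfer function: H(jω) = 1/(1 + jωRC).
Step 3 — Denominator: 1 + jωRC = 1 + j·1106·265·0.00014 = 1 + j41.03.
Step 4 — H = 0.0005938 - j0.02436.
Step 5 — Magnitude: |H| = 0.02437 (-32.3 dB); phase: φ = -88.6°.

|H| = 0.02437 (-32.3 dB), φ = -88.6°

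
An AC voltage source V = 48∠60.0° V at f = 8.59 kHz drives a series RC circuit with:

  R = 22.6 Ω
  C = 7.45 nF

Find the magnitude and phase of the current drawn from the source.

Step 1 — Angular frequency: ω = 2π·f = 2π·8590 = 5.397e+04 rad/s.
Step 2 — Component impedances:
  R: Z = R = 22.6 Ω
  C: Z = 1/(jωC) = -j/(ω·C) = 0 - j2487 Ω
Step 3 — Series combination: Z_total = R + C = 22.6 - j2487 Ω = 2487∠-89.5° Ω.
Step 4 — Source phasor: V = 48∠60.0° V = 24 + j41.57 V.
Step 5 — Ohm's law: I = V / Z_total = (24 + j41.57) / (22.6 - j2487) = -0.01663 + j0.009801 A.
Step 6 — Convert to polar: |I| = 0.0193 A, ∠I = 149.5°.

I = 0.0193∠149.5° A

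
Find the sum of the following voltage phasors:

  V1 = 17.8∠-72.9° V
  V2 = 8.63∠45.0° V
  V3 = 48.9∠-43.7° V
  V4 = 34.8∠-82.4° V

Step 1 — Convert each phasor to rectangular form:
  V1 = 17.8·(cos(-72.9°) + j·sin(-72.9°)) = 5.234 - j17.01 V
  V2 = 8.63·(cos(45.0°) + j·sin(45.0°)) = 6.102 + j6.102 V
  V3 = 48.9·(cos(-43.7°) + j·sin(-43.7°)) = 35.35 - j33.78 V
  V4 = 34.8·(cos(-82.4°) + j·sin(-82.4°)) = 4.603 - j34.49 V
Step 2 — Sum components: V_total = 51.29 - j79.19 V.
Step 3 — Convert to polar: |V_total| = 94.35 V, ∠V_total = -57.1°.

V_total = 94.35∠-57.1° V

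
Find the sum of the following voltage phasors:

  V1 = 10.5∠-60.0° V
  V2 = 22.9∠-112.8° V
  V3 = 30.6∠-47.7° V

Step 1 — Convert each phasor to rectangular form:
  V1 = 10.5·(cos(-60.0°) + j·sin(-60.0°)) = 5.25 - j9.093 V
  V2 = 22.9·(cos(-112.8°) + j·sin(-112.8°)) = -8.874 - j21.11 V
  V3 = 30.6·(cos(-47.7°) + j·sin(-47.7°)) = 20.59 - j22.63 V
Step 2 — Sum components: V_total = 16.97 - j52.84 V.
Step 3 — Convert to polar: |V_total| = 55.49 V, ∠V_total = -72.2°.

V_total = 55.49∠-72.2° V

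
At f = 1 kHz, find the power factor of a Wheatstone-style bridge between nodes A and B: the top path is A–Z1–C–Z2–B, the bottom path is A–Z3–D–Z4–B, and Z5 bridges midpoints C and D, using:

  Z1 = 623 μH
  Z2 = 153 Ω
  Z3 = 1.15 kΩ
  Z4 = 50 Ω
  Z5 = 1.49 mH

Step 1 — Angular frequency: ω = 2π·f = 2π·1000 = 6283 rad/s.
Step 2 — Component impedances:
  Z1: Z = jωL = j·6283·0.000623 = 0 + j3.914 Ω
  Z2: Z = R = 153 Ω
  Z3: Z = R = 1150 Ω
  Z4: Z = R = 50 Ω
  Z5: Z = jωL = j·6283·0.00149 = 0 + j9.362 Ω
Step 3 — Bridge requires nodal analysis (the Z5 bridge couples midpoints C and D, so the two paths cannot be reduced to a simple series/parallel combination). Setting node B to ground and injecting 1 A at node A, the 3-node admittance system at A, C, D solves to V_A = Z_AB = 38.03 + j9.214 Ω = 39.13∠13.6° Ω.
Step 4 — Power factor: PF = cos(φ) = Re(Z)/|Z| = 38.03/39.13 = 0.9719.
Step 5 — Type: Im(Z) = 9.214 ⇒ lagging (phase φ = 13.6°).

PF = 0.9719 (lagging, φ = 13.6°)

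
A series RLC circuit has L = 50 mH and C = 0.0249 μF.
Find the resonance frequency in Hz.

Step 1 — Resonance condition Im(Z)=0 gives ω₀ = 1/√(LC).
Step 2 — ω₀ = 1/√(0.05·2.49e-08) = 2.834e+04 rad/s.
Step 3 — f₀ = ω₀/(2π) = 4511 Hz.

f₀ = 4511 Hz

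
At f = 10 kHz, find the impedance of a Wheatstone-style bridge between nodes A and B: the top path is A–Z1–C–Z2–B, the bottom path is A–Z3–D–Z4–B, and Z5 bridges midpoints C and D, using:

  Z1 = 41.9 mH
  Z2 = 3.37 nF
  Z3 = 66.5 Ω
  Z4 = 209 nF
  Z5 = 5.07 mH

Step 1 — Angular frequency: ω = 2π·f = 2π·1e+04 = 6.283e+04 rad/s.
Step 2 — Component impedances:
  Z1: Z = jωL = j·6.283e+04·0.0419 = 0 + j2633 Ω
  Z2: Z = 1/(jωC) = -j/(ω·C) = 0 - j4723 Ω
  Z3: Z = R = 66.5 Ω
  Z4: Z = 1/(jωC) = -j/(ω·C) = 0 - j76.15 Ω
  Z5: Z = jωL = j·6.283e+04·0.00507 = 0 + j318.6 Ω
Step 3 — Bridge requires nodal analysis (the Z5 bridge couples midpoints C and D, so the two paths cannot be reduced to a simple series/parallel combination). Setting node B to ground and injecting 1 A at node A, the 3-node admittance system at A, C, D solves to V_A = Z_AB = 66.22 - j73.39 Ω = 98.85∠-47.9° Ω.

Z = 66.22 - j73.39 Ω = 98.85∠-47.9° Ω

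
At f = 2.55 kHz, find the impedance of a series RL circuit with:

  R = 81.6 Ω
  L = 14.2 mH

Step 1 — Angular frequency: ω = 2π·f = 2π·2550 = 1.602e+04 rad/s.
Step 2 — Component impedances:
  R: Z = R = 81.6 Ω
  L: Z = jωL = j·1.602e+04·0.0142 = 0 + j227.5 Ω
Step 3 — Series combination: Z_total = R + L = 81.6 + j227.5 Ω = 241.7∠70.3° Ω.

Z = 81.6 + j227.5 Ω = 241.7∠70.3° Ω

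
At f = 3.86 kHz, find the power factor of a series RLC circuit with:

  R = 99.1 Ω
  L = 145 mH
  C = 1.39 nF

Step 1 — Angular frequency: ω = 2π·f = 2π·3860 = 2.425e+04 rad/s.
Step 2 — Component impedances:
  R: Z = R = 99.1 Ω
  L: Z = jωL = j·2.425e+04·0.145 = 0 + j3517 Ω
  C: Z = 1/(jωC) = -j/(ω·C) = 0 - j2.966e+04 Ω
Step 3 — Series combination: Z_total = R + L + C = 99.1 - j2.615e+04 Ω = 2.615e+04∠-89.8° Ω.
Step 4 — Power factor: PF = cos(φ) = Re(Z)/|Z| = 99.1/2.615e+04 = 0.00379.
Step 5 — Type: Im(Z) = -2.615e+04 ⇒ leading (phase φ = -89.8°).

PF = 0.00379 (leading, φ = -89.8°)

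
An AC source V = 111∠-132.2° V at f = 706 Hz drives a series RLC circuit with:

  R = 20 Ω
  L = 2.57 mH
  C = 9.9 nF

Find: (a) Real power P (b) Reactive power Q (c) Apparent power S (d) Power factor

Step 1 — Angular frequency: ω = 2π·f = 2π·706 = 4436 rad/s.
Step 2 — Component impedances:
  R: Z = R = 20 Ω
  L: Z = jωL = j·4436·0.00257 = 0 + j11.4 Ω
  C: Z = 1/(jωC) = -j/(ω·C) = 0 - j2.277e+04 Ω
Step 3 — Series combination: Z_total = R + L + C = 20 - j2.276e+04 Ω = 2.276e+04∠-89.9° Ω.
Step 4 — Source phasor: V = 111∠-132.2° V = -74.56 - j82.23 V.
Step 5 — Current: I = V / Z = 0.00361 - j0.003279 A = 0.004877∠-42.3° A.
Step 6 — Complex power: S = V·I* = 0.0004757 - j0.5414 VA.
Step 7 — Real power: P = Re(S) = 0.0004757 W.
Step 8 — Reactive power: Q = Im(S) = -0.5414 VAR.
Step 9 — Apparent power: |S| = 0.5414 VA.
Step 10 — Power factor: PF = P/|S| = 0.0008788 (leading).

(a) P = 0.0004757 W  (b) Q = -0.5414 VAR  (c) S = 0.5414 VA  (d) PF = 0.0008788 (leading)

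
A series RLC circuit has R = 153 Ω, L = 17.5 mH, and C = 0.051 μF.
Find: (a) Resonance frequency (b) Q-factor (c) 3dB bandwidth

Step 1 — Resonance: ω₀ = 1/√(LC) = 1/√(0.0175·5.1e-08) = 3.347e+04 rad/s.
Step 2 — f₀ = ω₀/(2π) = 5327 Hz.
Step 3 — Series Q: Q = ω₀L/R = 3.347e+04·0.0175/153 = 3.829.
Step 4 — Bandwidth: Δω = ω₀/Q = 8743 rad/s; BW = Δω/(2π) = 1391 Hz.

(a) f₀ = 5327 Hz  (b) Q = 3.829  (c) BW = 1391 Hz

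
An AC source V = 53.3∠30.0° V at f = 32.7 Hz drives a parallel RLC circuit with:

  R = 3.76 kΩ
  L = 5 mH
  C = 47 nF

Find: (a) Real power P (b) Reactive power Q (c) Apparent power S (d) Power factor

Step 1 — Angular frequency: ω = 2π·f = 2π·32.7 = 205.5 rad/s.
Step 2 — Component impedances:
  R: Z = R = 3760 Ω
  L: Z = jωL = j·205.5·0.005 = 0 + j1.027 Ω
  C: Z = 1/(jωC) = -j/(ω·C) = 0 - j1.036e+05 Ω
Step 3 — Parallel combination: 1/Z_total = 1/R + 1/L + 1/C; Z_total = 0.0002807 + j1.027 Ω = 1.027∠90.0° Ω.
Step 4 — Source phasor: V = 53.3∠30.0° V = 46.16 + j26.65 V.
Step 5 — Current: I = V / Z = 25.95 - j44.92 A = 51.88∠-60.0° A.
Step 6 — Complex power: S = V·I* = 0.7556 + j2765 VA.
Step 7 — Real power: P = Re(S) = 0.7556 W.
Step 8 — Reactive power: Q = Im(S) = 2765 VAR.
Step 9 — Apparent power: |S| = 2765 VA.
Step 10 — Power factor: PF = P/|S| = 0.0002732 (lagging).

(a) P = 0.7556 W  (b) Q = 2765 VAR  (c) S = 2765 VA  (d) PF = 0.0002732 (lagging)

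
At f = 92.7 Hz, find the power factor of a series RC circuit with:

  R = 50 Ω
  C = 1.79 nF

Step 1 — Angular frequency: ω = 2π·f = 2π·92.7 = 582.5 rad/s.
Step 2 — Component impedances:
  R: Z = R = 50 Ω
  C: Z = 1/(jωC) = -j/(ω·C) = 0 - j9.592e+05 Ω
Step 3 — Series combination: Z_total = R + C = 50 - j9.592e+05 Ω = 9.592e+05∠-90.0° Ω.
Step 4 — Power factor: PF = cos(φ) = Re(Z)/|Z| = 50/9.592e+05 = 5.213e-05.
Step 5 — Type: Im(Z) = -9.592e+05 ⇒ leading (phase φ = -90.0°).

PF = 5.213e-05 (leading, φ = -90.0°)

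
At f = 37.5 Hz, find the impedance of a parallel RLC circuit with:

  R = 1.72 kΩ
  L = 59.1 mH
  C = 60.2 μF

Step 1 — Angular frequency: ω = 2π·f = 2π·37.5 = 235.6 rad/s.
Step 2 — Component impedances:
  R: Z = R = 1720 Ω
  L: Z = jωL = j·235.6·0.0591 = 0 + j13.93 Ω
  C: Z = 1/(jωC) = -j/(ω·C) = 0 - j70.5 Ω
Step 3 — Parallel combination: 1/Z_total = 1/R + 1/L + 1/C; Z_total = 0.175 + j17.35 Ω = 17.35∠89.4° Ω.

Z = 0.175 + j17.35 Ω = 17.35∠89.4° Ω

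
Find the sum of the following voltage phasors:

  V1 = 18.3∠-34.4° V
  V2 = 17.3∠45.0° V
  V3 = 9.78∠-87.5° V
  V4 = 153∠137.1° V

Step 1 — Convert each phasor to rectangular form:
  V1 = 18.3·(cos(-34.4°) + j·sin(-34.4°)) = 15.1 - j10.34 V
  V2 = 17.3·(cos(45.0°) + j·sin(45.0°)) = 12.23 + j12.23 V
  V3 = 9.78·(cos(-87.5°) + j·sin(-87.5°)) = 0.4266 - j9.771 V
  V4 = 153·(cos(137.1°) + j·sin(137.1°)) = -112.1 + j104.2 V
Step 2 — Sum components: V_total = -84.32 + j96.27 V.
Step 3 — Convert to polar: |V_total| = 128 V, ∠V_total = 131.2°.

V_total = 128∠131.2° V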